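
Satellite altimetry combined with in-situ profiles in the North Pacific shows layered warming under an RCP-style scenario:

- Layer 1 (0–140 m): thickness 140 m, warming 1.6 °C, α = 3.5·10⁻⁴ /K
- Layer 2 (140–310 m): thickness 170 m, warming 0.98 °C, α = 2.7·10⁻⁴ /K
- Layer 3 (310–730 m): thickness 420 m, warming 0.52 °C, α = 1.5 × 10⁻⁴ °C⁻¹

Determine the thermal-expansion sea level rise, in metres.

Layer 1: 3.5×10⁻⁴ × 140 × 1.6 = 0.07840 m
140–310 m: 0.98 × 2.7×10⁻⁴ × 170 = 0.044982 m
Layer 3: 1.5×10⁻⁴ × 420 × 0.52 = 0.03276 m
Δh = 0.07840 + 0.044982 + 0.03276 = 0.156142 m ≈ 0.156 m

about 0.156 m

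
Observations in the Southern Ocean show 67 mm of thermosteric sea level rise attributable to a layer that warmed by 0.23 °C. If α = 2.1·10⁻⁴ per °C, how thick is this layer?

H = Δh/(αΔT) = 0.067 / (2.1×10⁻⁴ × 0.23) ≈ 1387 m

1390 m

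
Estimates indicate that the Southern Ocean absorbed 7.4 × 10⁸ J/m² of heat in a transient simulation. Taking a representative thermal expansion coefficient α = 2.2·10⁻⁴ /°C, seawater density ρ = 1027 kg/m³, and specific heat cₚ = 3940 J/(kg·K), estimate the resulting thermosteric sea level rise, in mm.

Δh = 40.2 mm

Δh = αQ/(ρcₚ) = 2.2×10⁻⁴ × 7.4×10⁸ / (1027 × 3940) ≈ 0.040233 m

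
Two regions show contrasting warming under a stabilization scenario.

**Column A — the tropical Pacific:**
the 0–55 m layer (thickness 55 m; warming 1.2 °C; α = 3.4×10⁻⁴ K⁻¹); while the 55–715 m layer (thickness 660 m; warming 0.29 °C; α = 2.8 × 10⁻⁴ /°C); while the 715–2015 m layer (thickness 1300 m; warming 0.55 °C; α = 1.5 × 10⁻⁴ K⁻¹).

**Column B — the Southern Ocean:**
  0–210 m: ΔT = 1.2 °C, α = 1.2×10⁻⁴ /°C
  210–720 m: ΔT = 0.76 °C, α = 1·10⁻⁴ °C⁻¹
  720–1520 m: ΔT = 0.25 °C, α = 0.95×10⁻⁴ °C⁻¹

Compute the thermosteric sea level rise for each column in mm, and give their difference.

Δh_A ≈ 183 mm, Δh_B ≈ 88.0 mm; difference ≈ 95.3 mm

A Layer 1: 1.2 × 3.4×10⁻⁴ × 55 = 0.02244 m
A 2.8×10⁻⁴ × 0.29 × 660 = 0.053592 m
A Layer 3: 1300 × 0.55 × 1.5×10⁻⁴ = 0.10725 m
A total: 0.183282 m
B 1.2×10⁻⁴ × 1.2 × 210 = 0.03024 m
B 210–720 m: 0.76 × 1×10⁻⁴ × 510 = 0.03876 m
B Layer 3: 0.25 × 800 × 0.95×10⁻⁴ = 0.01900 m
B total: 0.08800 m
Difference: 0.183282 − 0.08800 = 0.095282 m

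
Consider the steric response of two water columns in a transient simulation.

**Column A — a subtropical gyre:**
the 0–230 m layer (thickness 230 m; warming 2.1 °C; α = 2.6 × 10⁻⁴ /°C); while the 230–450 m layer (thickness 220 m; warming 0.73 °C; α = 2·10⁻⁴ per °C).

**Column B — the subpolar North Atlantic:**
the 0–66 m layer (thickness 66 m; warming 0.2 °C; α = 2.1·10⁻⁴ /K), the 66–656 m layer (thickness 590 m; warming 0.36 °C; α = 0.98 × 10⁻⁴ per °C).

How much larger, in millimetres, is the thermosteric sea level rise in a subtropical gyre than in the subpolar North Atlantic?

134 mm

A 0–230 m: 230 × 2.1 × 2.6×10⁻⁴ = 0.12558 m
A 220 × 0.73 × 2×10⁻⁴ = 0.03212 m
A total: 0.15770 m
B 66 × 2.1×10⁻⁴ × 0.2 = 0.002772 m
B 66–656 m: 0.98×10⁻⁴ × 590 × 0.36 = 0.0208152 m
B total: 0.0235872 m
Difference: 0.15770 − 0.0235872 = 0.1341128 m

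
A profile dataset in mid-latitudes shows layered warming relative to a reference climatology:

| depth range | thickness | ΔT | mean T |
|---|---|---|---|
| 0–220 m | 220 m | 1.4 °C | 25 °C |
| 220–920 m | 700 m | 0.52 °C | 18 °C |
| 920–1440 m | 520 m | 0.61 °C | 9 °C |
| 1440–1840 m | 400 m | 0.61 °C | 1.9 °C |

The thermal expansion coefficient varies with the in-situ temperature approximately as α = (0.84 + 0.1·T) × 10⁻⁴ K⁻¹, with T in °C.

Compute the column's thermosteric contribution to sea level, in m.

Layer 1: α = (0.84 + 0.1×25)×10⁻⁴ = 3.34×10⁻⁴ K⁻¹
Layer 2: α = (0.84 + 0.1×18)×10⁻⁴ = 2.64×10⁻⁴ K⁻¹
Layer 3: α = (0.84 + 0.1×9)×10⁻⁴ = 1.74×10⁻⁴ K⁻¹
Layer 4: α = (0.84 + 0.1×1.9)×10⁻⁴ = 1.03×10⁻⁴ K⁻¹
0–220 m: 1.4 × 220 × 3.34×10⁻⁴ = 0.102872 m
220–920 m: 700 × 2.64×10⁻⁴ × 0.52 = 0.096096 m
920–1440 m: 0.61 × 1.74×10⁻⁴ × 520 = 0.0551928 m
1440–1840 m: 1.03×10⁻⁴ × 0.61 × 400 = 0.025132 m
Δh = 0.102872 + 0.096096 + 0.0551928 + 0.025132 = 0.2792928 m

0.279 m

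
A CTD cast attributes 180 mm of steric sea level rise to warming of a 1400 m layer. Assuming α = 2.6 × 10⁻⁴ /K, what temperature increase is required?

ΔT ≈ 0.49 K

ΔT = Δh/(αH) = 0.18 / (2.6×10⁻⁴ × 1400) ≈ 0.4945 K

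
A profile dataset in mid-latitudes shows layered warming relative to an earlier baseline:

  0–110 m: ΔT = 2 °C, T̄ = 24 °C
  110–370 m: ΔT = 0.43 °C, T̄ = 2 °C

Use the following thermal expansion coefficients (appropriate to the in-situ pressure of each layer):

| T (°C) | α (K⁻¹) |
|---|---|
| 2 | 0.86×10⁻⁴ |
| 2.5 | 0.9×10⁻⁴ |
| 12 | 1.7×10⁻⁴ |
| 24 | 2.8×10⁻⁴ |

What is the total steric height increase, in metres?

Layer 1 at 24 °C → α = 2.8×10⁻⁴ K⁻¹
Layer 2 at 2 °C → α = 0.86×10⁻⁴ K⁻¹
0–110 m: 2 × 110 × 2.8×10⁻⁴ = 0.06160 m
Layer 2: 260 × 0.86×10⁻⁴ × 0.43 = 0.0096148 m
Δh = 0.06160 + 0.0096148 = 0.0712148 m

Δh = 0.0712 m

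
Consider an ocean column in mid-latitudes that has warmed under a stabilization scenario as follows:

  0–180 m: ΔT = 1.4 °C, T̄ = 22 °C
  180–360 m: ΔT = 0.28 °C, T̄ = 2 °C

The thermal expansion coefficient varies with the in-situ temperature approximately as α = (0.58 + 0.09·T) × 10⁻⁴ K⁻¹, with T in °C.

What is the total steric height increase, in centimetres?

Layer 1: α = (0.58 + 0.09×22)×10⁻⁴ = 2.56×10⁻⁴ K⁻¹
Layer 2: α = (0.58 + 0.09×2)×10⁻⁴ = 0.76×10⁻⁴ K⁻¹
0–180 m: 1.4 × 180 × 2.56×10⁻⁴ = 0.064512 m
Layer 2: 0.76×10⁻⁴ × 180 × 0.28 = 0.0038304 m
Δh = 0.064512 + 0.0038304 = 0.0683424 m ≈ 6.83 cm

about 6.83 cm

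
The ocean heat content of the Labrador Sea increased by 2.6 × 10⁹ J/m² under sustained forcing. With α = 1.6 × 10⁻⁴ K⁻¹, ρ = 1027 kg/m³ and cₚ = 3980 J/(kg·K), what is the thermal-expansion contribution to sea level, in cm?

Δh = 10.2 cm

Δh = αQ/(ρcₚ) = 1.6×10⁻⁴ × 2.6×10⁹ / (1027 × 3980) ≈ 0.10177 m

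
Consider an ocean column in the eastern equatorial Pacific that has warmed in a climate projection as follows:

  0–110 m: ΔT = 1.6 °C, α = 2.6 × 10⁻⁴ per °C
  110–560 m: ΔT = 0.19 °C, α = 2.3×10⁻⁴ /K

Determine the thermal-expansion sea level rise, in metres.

Layer 1: 1.6 × 110 × 2.6×10⁻⁴ = 0.04576 m
110–560 m: 450 × 0.19 × 2.3×10⁻⁴ = 0.019665 m
Δh = 0.04576 + 0.019665 = 0.065425 m

about 0.0654 m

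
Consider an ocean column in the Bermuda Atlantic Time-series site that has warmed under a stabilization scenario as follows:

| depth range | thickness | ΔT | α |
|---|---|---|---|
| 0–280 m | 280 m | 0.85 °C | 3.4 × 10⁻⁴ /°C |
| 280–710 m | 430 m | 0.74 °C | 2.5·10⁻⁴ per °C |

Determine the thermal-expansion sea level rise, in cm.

about 16 cm

Layer 1: 3.4×10⁻⁴ × 280 × 0.85 = 0.08092 m
280–710 m: 430 × 2.5×10⁻⁴ × 0.74 = 0.07955 m
Δh = 0.08092 + 0.07955 = 0.16047 m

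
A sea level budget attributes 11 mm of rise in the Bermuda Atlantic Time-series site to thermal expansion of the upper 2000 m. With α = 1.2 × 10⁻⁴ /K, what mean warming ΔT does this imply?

0.046 °C

ΔT = Δh/(αH) = 0.011 / (1.2×10⁻⁴ × 2000) ≈ 0.04583 °C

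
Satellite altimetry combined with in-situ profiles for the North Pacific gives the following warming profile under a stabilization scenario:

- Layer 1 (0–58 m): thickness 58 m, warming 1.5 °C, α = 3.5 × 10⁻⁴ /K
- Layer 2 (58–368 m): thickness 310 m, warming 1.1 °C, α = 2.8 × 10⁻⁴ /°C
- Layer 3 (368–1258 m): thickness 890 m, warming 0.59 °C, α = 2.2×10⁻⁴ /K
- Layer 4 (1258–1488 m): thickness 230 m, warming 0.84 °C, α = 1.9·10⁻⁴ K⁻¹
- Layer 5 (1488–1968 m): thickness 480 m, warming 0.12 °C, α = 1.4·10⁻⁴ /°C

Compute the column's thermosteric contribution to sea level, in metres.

0–58 m: 3.5×10⁻⁴ × 58 × 1.5 = 0.03045 m
Layer 2: 310 × 1.1 × 2.8×10⁻⁴ = 0.09548 m
2.2×10⁻⁴ × 0.59 × 890 = 0.115522 m
Layer 4: 230 × 0.84 × 1.9×10⁻⁴ = 0.036708 m
1488–1968 m: 0.12 × 480 × 1.4×10⁻⁴ = 0.008064 m
Δh = 0.03045 + 0.09548 + 0.115522 + 0.036708 + 0.008064 = 0.286224 m

0.29 m of thermosteric rise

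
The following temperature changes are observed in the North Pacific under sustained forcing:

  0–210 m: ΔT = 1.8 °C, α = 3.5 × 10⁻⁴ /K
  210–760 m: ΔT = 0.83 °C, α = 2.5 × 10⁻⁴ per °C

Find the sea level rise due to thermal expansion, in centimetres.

24.6 cm

1.8 × 210 × 3.5×10⁻⁴ = 0.13230 m
Layer 2: 2.5×10⁻⁴ × 0.83 × 550 = 0.114125 m
Δh = 0.13230 + 0.114125 = 0.246425 m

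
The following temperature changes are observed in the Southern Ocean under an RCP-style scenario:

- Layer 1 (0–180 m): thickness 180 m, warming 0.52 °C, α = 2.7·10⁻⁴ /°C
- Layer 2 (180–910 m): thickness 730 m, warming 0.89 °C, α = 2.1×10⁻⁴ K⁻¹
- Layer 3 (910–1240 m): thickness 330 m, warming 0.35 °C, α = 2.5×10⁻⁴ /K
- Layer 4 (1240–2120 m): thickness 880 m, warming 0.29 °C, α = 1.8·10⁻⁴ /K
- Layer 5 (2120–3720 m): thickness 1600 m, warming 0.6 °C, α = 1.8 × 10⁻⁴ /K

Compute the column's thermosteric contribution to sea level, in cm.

0–180 m: 0.52 × 2.7×10⁻⁴ × 180 = 0.025272 m
730 × 2.1×10⁻⁴ × 0.89 = 0.136437 m
330 × 0.35 × 2.5×10⁻⁴ = 0.028875 m
Layer 4: 1.8×10⁻⁴ × 0.29 × 880 = 0.045936 m
Layer 5: 1.8×10⁻⁴ × 1600 × 0.6 = 0.17280 m
Δh = 0.025272 + 0.136437 + 0.028875 + 0.045936 + 0.17280 = 0.40932 m ≈ 41 cm

Δh ≈ 41 cm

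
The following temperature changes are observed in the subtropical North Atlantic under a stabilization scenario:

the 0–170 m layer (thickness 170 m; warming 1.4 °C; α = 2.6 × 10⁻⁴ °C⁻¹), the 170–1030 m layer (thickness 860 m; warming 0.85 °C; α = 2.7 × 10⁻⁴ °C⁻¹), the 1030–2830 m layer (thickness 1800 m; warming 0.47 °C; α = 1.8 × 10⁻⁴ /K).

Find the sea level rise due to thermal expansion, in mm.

0–170 m: 170 × 2.6×10⁻⁴ × 1.4 = 0.06188 m
2.7×10⁻⁴ × 860 × 0.85 = 0.19737 m
1030–2830 m: 1.8×10⁻⁴ × 1800 × 0.47 = 0.15228 m
Δh = 0.06188 + 0.19737 + 0.15228 = 0.41153 m

410 mm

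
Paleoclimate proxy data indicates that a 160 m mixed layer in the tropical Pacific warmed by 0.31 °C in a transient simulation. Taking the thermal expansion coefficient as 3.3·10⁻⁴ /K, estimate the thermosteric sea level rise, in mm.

about 16.4 mm

Δh = αΔT·H = 3.3×10⁻⁴ × 0.31 × 160 = 0.016368 m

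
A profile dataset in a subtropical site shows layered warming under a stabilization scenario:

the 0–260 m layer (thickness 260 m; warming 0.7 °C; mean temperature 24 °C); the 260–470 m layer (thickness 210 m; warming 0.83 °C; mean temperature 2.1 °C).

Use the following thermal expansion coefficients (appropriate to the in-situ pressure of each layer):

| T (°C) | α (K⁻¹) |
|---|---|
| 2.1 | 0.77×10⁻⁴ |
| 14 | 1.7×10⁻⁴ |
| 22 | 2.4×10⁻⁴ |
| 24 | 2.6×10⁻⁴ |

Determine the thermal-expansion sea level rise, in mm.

60.7 mm

Layer 1 at 24 °C → α = 2.6×10⁻⁴ K⁻¹
Layer 2 at 2.1 °C → α = 0.77×10⁻⁴ K⁻¹
Layer 1: 260 × 2.6×10⁻⁴ × 0.7 = 0.04732 m
0.83 × 0.77×10⁻⁴ × 210 = 0.0134211 m
Δh = 0.04732 + 0.0134211 = 0.0607411 m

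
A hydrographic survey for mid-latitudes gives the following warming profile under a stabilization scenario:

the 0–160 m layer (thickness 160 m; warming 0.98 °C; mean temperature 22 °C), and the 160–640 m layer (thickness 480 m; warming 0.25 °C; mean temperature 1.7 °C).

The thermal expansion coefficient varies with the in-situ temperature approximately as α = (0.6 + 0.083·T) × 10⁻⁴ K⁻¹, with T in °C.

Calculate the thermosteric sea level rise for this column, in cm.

4.69 cm of thermosteric rise

Layer 1: α = (0.6 + 0.083×22)×10⁻⁴ = 2.426×10⁻⁴ K⁻¹
Layer 2: α = (0.6 + 0.083×1.7)×10⁻⁴ = 0.7411×10⁻⁴ K⁻¹
160 × 0.98 × 2.426×10⁻⁴ = 0.03803968 m
0.25 × 480 × 0.7411×10⁻⁴ = 0.0088932 m
Δh = 0.03803968 + 0.0088932 = 0.04693288 m ≈ 4.69 cm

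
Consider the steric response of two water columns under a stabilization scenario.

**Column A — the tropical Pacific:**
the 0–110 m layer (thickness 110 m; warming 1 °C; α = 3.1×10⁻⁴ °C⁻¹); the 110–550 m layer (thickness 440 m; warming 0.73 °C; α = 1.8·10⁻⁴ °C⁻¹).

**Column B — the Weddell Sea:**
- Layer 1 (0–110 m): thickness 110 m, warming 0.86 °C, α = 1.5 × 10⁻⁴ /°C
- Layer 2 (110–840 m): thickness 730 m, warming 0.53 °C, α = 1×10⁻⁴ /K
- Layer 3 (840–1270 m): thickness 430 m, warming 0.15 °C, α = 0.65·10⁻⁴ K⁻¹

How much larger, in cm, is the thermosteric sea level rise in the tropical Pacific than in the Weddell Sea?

A 0–110 m: 3.1×10⁻⁴ × 1 × 110 = 0.03410 m
A Layer 2: 0.73 × 1.8×10⁻⁴ × 440 = 0.057816 m
A total: 0.091916 m
B 110 × 1.5×10⁻⁴ × 0.86 = 0.01419 m
B 110–840 m: 730 × 0.53 × 1×10⁻⁴ = 0.03869 m
B 840–1270 m: 430 × 0.65×10⁻⁴ × 0.15 = 0.0041925 m
B total: 0.0570725 m
Difference: 0.091916 − 0.0570725 = 0.0348435 m

3.48 cm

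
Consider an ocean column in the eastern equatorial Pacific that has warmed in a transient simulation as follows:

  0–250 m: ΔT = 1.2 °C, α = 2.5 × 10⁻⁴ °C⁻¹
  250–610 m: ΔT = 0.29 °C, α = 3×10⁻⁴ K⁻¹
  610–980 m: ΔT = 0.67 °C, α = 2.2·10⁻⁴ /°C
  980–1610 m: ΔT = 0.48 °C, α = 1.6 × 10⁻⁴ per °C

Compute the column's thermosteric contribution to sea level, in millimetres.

209 mm of thermosteric rise

Layer 1: 250 × 1.2 × 2.5×10⁻⁴ = 0.07500 m
Layer 2: 0.29 × 3×10⁻⁴ × 360 = 0.03132 m
610–980 m: 2.2×10⁻⁴ × 0.67 × 370 = 0.054538 m
980–1610 m: 0.48 × 1.6×10⁻⁴ × 630 = 0.048384 m
Δh = 0.07500 + 0.03132 + 0.054538 + 0.048384 = 0.209242 m ≈ 209 mm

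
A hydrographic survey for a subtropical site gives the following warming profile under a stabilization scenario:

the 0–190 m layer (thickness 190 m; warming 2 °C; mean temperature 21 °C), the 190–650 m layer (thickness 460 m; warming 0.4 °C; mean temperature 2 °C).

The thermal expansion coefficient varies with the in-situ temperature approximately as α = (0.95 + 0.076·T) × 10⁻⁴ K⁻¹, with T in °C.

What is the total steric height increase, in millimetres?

Layer 1: α = (0.95 + 0.076×21)×10⁻⁴ = 2.546×10⁻⁴ K⁻¹
Layer 2: α = (0.95 + 0.076×2)×10⁻⁴ = 1.102×10⁻⁴ K⁻¹
Layer 1: 2.546×10⁻⁴ × 190 × 2 = 0.096748 m
Layer 2: 1.102×10⁻⁴ × 460 × 0.4 = 0.0202768 m
Δh = 0.096748 + 0.0202768 = 0.1170248 m

117 mm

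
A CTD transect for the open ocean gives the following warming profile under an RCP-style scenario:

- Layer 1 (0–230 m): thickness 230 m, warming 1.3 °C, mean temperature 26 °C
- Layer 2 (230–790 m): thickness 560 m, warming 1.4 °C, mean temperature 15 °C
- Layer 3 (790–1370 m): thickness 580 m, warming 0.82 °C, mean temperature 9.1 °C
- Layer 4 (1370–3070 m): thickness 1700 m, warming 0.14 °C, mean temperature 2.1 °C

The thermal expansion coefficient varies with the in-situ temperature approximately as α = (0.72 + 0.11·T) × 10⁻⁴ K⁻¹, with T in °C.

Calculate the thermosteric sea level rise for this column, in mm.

Layer 1: α = (0.72 + 0.11×26)×10⁻⁴ = 3.58×10⁻⁴ K⁻¹
Layer 2: α = (0.72 + 0.11×15)×10⁻⁴ = 2.37×10⁻⁴ K⁻¹
Layer 3: α = (0.72 + 0.11×9.1)×10⁻⁴ = 1.721×10⁻⁴ K⁻¹
Layer 4: α = (0.72 + 0.11×2.1)×10⁻⁴ = 0.951×10⁻⁴ K⁻¹
3.58×10⁻⁴ × 1.3 × 230 = 0.107042 m
Layer 2: 560 × 2.37×10⁻⁴ × 1.4 = 0.185808 m
790–1370 m: 580 × 1.721×10⁻⁴ × 0.82 = 0.08185076 m
1370–3070 m: 0.951×10⁻⁴ × 1700 × 0.14 = 0.0226338 m
Δh = 0.107042 + 0.185808 + 0.08185076 + 0.0226338 = 0.39733456 m ≈ 400 mm

400 mm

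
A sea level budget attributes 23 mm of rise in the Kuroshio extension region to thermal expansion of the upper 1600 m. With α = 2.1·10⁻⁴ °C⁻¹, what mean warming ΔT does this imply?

ΔT = Δh/(αH) = 0.023 / (2.1×10⁻⁴ × 1600) ≈ 0.06845 K

ΔT ≈ 0.0685 K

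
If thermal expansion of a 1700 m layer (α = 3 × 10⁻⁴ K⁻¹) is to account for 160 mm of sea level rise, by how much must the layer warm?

about 0.314 °C

ΔT = Δh/(αH) = 0.16 / (3×10⁻⁴ × 1700) ≈ 0.3137 °C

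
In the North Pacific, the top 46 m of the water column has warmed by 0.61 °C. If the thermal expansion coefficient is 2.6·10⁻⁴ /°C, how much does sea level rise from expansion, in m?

0.00730 m of thermosteric rise

Δh = αΔT·H = 2.6×10⁻⁴ × 0.61 × 46 = 0.0072956 m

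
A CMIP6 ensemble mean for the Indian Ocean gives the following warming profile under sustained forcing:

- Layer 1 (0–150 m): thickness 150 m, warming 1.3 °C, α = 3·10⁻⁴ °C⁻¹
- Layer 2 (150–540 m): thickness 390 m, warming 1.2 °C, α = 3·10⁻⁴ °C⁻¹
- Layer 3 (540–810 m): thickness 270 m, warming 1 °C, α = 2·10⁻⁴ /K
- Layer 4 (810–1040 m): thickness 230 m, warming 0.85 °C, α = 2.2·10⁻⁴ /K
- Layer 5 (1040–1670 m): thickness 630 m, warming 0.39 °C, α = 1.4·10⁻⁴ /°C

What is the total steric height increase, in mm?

about 330 mm

Layer 1: 150 × 3×10⁻⁴ × 1.3 = 0.05850 m
150–540 m: 1.2 × 390 × 3×10⁻⁴ = 0.14040 m
540–810 m: 270 × 2×10⁻⁴ × 1 = 0.05400 m
810–1040 m: 0.85 × 2.2×10⁻⁴ × 230 = 0.04301 m
Layer 5: 0.39 × 1.4×10⁻⁴ × 630 = 0.034398 m
Δh = 0.05850 + 0.14040 + 0.05400 + 0.04301 + 0.034398 = 0.330308 m ≈ 330 mm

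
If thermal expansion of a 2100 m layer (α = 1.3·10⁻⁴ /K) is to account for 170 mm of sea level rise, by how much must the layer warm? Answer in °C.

ΔT = Δh/(αH) = 0.17 / (1.3×10⁻⁴ × 2100) ≈ 0.6227 °C

about 0.623 °C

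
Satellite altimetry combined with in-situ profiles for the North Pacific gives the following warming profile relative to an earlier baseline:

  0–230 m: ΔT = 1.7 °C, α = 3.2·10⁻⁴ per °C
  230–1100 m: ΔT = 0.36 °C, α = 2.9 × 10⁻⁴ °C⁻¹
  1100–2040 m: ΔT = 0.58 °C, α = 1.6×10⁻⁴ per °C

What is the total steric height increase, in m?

3.2×10⁻⁴ × 1.7 × 230 = 0.12512 m
230–1100 m: 0.36 × 870 × 2.9×10⁻⁴ = 0.090828 m
Layer 3: 0.58 × 1.6×10⁻⁴ × 940 = 0.087232 m
Δh = 0.12512 + 0.090828 + 0.087232 = 0.30318 m

about 0.30 m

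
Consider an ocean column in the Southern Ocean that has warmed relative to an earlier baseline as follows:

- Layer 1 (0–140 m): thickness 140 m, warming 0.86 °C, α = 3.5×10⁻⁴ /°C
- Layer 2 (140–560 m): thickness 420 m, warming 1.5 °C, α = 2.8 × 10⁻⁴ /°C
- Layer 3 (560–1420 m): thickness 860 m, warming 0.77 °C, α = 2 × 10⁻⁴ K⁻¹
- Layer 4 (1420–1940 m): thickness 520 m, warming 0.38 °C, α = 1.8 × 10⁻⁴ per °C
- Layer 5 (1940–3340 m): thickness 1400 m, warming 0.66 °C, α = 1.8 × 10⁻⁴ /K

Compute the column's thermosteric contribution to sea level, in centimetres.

Δh ≈ 55.3 cm

Layer 1: 0.86 × 3.5×10⁻⁴ × 140 = 0.04214 m
140–560 m: 2.8×10⁻⁴ × 1.5 × 420 = 0.17640 m
0.77 × 860 × 2×10⁻⁴ = 0.13244 m
1420–1940 m: 1.8×10⁻⁴ × 0.38 × 520 = 0.035568 m
Layer 5: 0.66 × 1400 × 1.8×10⁻⁴ = 0.16632 m
Δh = 0.04214 + 0.17640 + 0.13244 + 0.035568 + 0.16632 = 0.552868 m ≈ 55.3 cm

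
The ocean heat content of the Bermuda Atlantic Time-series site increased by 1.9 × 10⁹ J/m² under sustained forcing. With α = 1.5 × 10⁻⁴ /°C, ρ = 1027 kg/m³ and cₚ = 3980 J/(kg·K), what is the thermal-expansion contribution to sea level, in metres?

Δh = αQ/(ρcₚ) = 1.5×10⁻⁴ × 1.9×10⁹ / (1027 × 3980) ≈ 0.069725 m

about 0.070 m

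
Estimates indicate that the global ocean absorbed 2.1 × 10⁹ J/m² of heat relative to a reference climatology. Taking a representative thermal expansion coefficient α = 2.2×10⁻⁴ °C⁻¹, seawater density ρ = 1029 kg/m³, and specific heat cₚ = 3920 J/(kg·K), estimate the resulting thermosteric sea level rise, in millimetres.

115 mm

Δh = αQ/(ρcₚ) = 2.2×10⁻⁴ × 2.1×10⁹ / (1029 × 3920) ≈ 0.11454 m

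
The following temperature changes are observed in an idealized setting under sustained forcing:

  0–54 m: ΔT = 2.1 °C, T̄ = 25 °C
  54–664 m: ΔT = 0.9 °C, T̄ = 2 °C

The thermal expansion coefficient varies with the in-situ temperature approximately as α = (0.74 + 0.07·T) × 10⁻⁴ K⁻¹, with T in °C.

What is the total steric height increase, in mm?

Δh = 76.5 mm

Layer 1: α = (0.74 + 0.07×25)×10⁻⁴ = 2.49×10⁻⁴ K⁻¹
Layer 2: α = (0.74 + 0.07×2)×10⁻⁴ = 0.88×10⁻⁴ K⁻¹
Layer 1: 2.49×10⁻⁴ × 2.1 × 54 = 0.0282366 m
0.88×10⁻⁴ × 610 × 0.9 = 0.048312 m
Δh = 0.0282366 + 0.048312 = 0.0765486 m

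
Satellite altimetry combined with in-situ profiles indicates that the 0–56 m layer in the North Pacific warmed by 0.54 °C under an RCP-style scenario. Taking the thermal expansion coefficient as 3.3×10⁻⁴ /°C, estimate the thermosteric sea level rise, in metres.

0.00998 m of thermosteric rise

Δh = αΔT·H = 3.3×10⁻⁴ × 0.54 × 56 = 0.0099792 m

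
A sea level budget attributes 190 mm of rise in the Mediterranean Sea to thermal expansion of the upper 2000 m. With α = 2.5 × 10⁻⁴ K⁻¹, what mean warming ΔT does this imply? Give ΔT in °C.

ΔT = Δh/(αH) = 0.19 / (2.5×10⁻⁴ × 2000) = 0.3800 °C

about 0.380 °C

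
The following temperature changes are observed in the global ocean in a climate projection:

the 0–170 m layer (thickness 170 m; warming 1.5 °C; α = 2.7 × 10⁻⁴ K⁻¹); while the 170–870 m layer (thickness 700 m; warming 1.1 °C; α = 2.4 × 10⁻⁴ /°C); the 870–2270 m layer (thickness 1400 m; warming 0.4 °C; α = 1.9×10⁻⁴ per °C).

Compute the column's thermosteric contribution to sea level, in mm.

Layer 1: 2.7×10⁻⁴ × 1.5 × 170 = 0.06885 m
170–870 m: 1.1 × 2.4×10⁻⁴ × 700 = 0.18480 m
Layer 3: 0.4 × 1400 × 1.9×10⁻⁴ = 0.10640 m
Δh = 0.06885 + 0.18480 + 0.10640 = 0.36005 m

360 mm of thermosteric rise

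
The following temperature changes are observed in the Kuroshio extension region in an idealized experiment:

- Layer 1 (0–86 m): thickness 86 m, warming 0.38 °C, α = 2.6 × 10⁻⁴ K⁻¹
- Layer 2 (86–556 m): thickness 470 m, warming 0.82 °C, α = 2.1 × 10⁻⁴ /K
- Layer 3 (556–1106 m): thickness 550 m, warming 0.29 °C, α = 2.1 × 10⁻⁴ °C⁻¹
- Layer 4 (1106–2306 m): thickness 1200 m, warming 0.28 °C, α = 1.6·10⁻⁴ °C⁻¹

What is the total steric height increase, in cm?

18 cm of thermosteric rise

0.38 × 2.6×10⁻⁴ × 86 = 0.0084968 m
0.82 × 2.1×10⁻⁴ × 470 = 0.080934 m
Layer 3: 550 × 2.1×10⁻⁴ × 0.29 = 0.033495 m
1106–2306 m: 1200 × 1.6×10⁻⁴ × 0.28 = 0.05376 m
Δh = 0.0084968 + 0.080934 + 0.033495 + 0.05376 = 0.1766858 m ≈ 18 cm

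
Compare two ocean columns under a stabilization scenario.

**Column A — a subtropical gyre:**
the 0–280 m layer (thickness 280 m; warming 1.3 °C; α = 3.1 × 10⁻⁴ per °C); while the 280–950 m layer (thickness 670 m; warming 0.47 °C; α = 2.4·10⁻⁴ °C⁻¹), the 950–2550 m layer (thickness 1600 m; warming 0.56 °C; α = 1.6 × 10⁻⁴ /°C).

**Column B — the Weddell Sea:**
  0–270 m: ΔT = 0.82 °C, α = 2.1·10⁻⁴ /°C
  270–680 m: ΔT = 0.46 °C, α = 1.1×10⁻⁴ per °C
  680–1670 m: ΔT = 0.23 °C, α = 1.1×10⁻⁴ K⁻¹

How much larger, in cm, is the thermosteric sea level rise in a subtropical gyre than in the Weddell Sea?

A Layer 1: 280 × 3.1×10⁻⁴ × 1.3 = 0.11284 m
A 670 × 2.4×10⁻⁴ × 0.47 = 0.075576 m
A 1.6×10⁻⁴ × 1600 × 0.56 = 0.14336 m
A total: 0.331776 m
B 0.82 × 270 × 2.1×10⁻⁴ = 0.046494 m
B 410 × 1.1×10⁻⁴ × 0.46 = 0.020746 m
B Layer 3: 0.23 × 990 × 1.1×10⁻⁴ = 0.025047 m
B total: 0.092287 m
Difference: 0.331776 − 0.092287 = 0.239489 m

24 cm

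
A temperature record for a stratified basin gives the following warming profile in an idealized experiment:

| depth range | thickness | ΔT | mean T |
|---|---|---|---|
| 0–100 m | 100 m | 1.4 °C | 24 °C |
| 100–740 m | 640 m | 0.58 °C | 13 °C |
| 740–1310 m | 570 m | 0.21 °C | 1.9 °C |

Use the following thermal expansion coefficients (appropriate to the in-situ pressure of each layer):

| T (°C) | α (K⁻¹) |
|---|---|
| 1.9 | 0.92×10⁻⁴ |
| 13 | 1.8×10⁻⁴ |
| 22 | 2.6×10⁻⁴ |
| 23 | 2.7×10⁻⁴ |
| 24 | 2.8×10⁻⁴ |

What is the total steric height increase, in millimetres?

120 mm of thermosteric rise

Layer 1 at 24 °C → α = 2.8×10⁻⁴ K⁻¹
Layer 2 at 13 °C → α = 1.8×10⁻⁴ K⁻¹
Layer 3 at 1.9 °C → α = 0.92×10⁻⁴ K⁻¹
Layer 1: 1.4 × 2.8×10⁻⁴ × 100 = 0.03920 m
Layer 2: 1.8×10⁻⁴ × 0.58 × 640 = 0.066816 m
Layer 3: 570 × 0.92×10⁻⁴ × 0.21 = 0.0110124 m
Δh = 0.03920 + 0.066816 + 0.0110124 = 0.1170284 m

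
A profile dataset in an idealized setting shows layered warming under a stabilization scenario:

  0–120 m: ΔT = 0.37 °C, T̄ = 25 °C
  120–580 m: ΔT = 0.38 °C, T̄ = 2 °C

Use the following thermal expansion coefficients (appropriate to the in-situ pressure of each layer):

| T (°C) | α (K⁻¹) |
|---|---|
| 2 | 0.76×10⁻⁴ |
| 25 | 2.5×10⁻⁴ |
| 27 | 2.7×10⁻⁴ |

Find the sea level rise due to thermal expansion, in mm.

Layer 1 at 25 °C → α = 2.5×10⁻⁴ K⁻¹
Layer 2 at 2 °C → α = 0.76×10⁻⁴ K⁻¹
120 × 2.5×10⁻⁴ × 0.37 = 0.01110 m
Layer 2: 0.76×10⁻⁴ × 0.38 × 460 = 0.0132848 m
Δh = 0.01110 + 0.0132848 = 0.0243848 m ≈ 24.4 mm

24.4 mm of thermosteric rise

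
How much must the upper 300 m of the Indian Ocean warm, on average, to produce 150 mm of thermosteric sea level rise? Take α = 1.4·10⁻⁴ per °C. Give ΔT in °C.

ΔT = Δh/(αH) = 0.15 / (1.4×10⁻⁴ × 300) ≈ 3.571 °C

3.57 °C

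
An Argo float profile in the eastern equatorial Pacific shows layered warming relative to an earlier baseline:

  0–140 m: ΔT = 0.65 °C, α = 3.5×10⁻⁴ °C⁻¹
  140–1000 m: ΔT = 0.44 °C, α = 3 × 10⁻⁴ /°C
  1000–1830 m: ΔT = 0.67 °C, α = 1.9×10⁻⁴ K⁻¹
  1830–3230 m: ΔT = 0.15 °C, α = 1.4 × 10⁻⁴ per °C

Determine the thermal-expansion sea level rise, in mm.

0–140 m: 3.5×10⁻⁴ × 0.65 × 140 = 0.03185 m
Layer 2: 3×10⁻⁴ × 860 × 0.44 = 0.11352 m
Layer 3: 830 × 0.67 × 1.9×10⁻⁴ = 0.105659 m
Layer 4: 0.15 × 1400 × 1.4×10⁻⁴ = 0.02940 m
Δh = 0.03185 + 0.11352 + 0.105659 + 0.02940 = 0.280429 m ≈ 280 mm

Δh = 280 mm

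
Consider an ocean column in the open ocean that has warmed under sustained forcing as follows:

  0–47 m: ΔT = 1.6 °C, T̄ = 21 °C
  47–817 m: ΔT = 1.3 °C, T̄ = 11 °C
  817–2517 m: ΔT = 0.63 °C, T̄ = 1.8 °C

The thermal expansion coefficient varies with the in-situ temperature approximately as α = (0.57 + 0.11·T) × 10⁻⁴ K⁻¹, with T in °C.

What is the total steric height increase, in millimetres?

Layer 1: α = (0.57 + 0.11×21)×10⁻⁴ = 2.88×10⁻⁴ K⁻¹
Layer 2: α = (0.57 + 0.11×11)×10⁻⁴ = 1.78×10⁻⁴ K⁻¹
Layer 3: α = (0.57 + 0.11×1.8)×10⁻⁴ = 0.768×10⁻⁴ K⁻¹
Layer 1: 2.88×10⁻⁴ × 1.6 × 47 = 0.0216576 m
Layer 2: 1.3 × 770 × 1.78×10⁻⁴ = 0.178178 m
0.768×10⁻⁴ × 0.63 × 1700 = 0.0822528 m
Δh = 0.0216576 + 0.178178 + 0.0822528 = 0.2820884 m ≈ 282 mm

282 mm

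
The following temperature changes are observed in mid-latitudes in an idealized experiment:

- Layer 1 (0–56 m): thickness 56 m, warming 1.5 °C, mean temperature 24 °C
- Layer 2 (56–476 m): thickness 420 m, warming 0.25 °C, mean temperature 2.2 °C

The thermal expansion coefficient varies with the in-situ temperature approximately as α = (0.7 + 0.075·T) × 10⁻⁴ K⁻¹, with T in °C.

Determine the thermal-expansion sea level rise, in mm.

about 30.1 mm

Layer 1: α = (0.7 + 0.075×24)×10⁻⁴ = 2.5×10⁻⁴ K⁻¹
Layer 2: α = (0.7 + 0.075×2.2)×10⁻⁴ = 0.865×10⁻⁴ K⁻¹
56 × 2.5×10⁻⁴ × 1.5 = 0.02100 m
56–476 m: 420 × 0.25 × 0.865×10⁻⁴ = 0.0090825 m
Δh = 0.02100 + 0.0090825 = 0.0300825 m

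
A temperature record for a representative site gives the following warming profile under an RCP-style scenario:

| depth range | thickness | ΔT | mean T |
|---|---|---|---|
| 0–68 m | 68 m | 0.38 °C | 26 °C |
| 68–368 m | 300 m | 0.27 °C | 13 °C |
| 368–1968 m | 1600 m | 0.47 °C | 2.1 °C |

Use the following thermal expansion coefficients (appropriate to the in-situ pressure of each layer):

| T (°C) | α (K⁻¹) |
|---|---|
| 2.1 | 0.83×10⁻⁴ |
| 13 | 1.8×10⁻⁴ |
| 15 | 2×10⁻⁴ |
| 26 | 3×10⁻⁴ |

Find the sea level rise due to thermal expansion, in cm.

Layer 1 at 26 °C → α = 3×10⁻⁴ K⁻¹
Layer 2 at 13 °C → α = 1.8×10⁻⁴ K⁻¹
Layer 3 at 2.1 °C → α = 0.83×10⁻⁴ K⁻¹
3×10⁻⁴ × 0.38 × 68 = 0.007752 m
1.8×10⁻⁴ × 0.27 × 300 = 0.01458 m
Layer 3: 0.83×10⁻⁴ × 0.47 × 1600 = 0.062416 m
Δh = 0.007752 + 0.01458 + 0.062416 = 0.084748 m

Δh = 8.5 cm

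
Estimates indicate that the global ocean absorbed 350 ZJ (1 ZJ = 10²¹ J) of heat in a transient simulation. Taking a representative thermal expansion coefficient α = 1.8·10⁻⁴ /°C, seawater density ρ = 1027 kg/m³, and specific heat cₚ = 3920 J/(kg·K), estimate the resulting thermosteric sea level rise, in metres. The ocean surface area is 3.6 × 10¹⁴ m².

0.0435 m of thermosteric rise

Per unit area: Q = 350×10²¹ / (3.6×10¹⁴) ≈ 9.722×10⁸ J/m²
Δh = αQ/(ρcₚ) = 1.8×10⁻⁴ × 9.722×10⁸ / (1027 × 3920) ≈ 0.043468 m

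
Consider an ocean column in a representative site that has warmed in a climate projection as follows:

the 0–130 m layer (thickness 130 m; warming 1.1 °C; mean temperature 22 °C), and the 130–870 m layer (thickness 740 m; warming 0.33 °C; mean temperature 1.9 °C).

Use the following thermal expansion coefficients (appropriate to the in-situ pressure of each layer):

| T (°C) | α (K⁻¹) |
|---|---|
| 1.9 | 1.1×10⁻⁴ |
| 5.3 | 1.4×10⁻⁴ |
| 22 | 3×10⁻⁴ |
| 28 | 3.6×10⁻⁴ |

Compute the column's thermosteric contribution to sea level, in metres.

Layer 1 at 22 °C → α = 3×10⁻⁴ K⁻¹
Layer 2 at 1.9 °C → α = 1.1×10⁻⁴ K⁻¹
Layer 1: 1.1 × 130 × 3×10⁻⁴ = 0.04290 m
130–870 m: 1.1×10⁻⁴ × 0.33 × 740 = 0.026862 m
Δh = 0.04290 + 0.026862 = 0.069762 m ≈ 0.0698 m

0.0698 m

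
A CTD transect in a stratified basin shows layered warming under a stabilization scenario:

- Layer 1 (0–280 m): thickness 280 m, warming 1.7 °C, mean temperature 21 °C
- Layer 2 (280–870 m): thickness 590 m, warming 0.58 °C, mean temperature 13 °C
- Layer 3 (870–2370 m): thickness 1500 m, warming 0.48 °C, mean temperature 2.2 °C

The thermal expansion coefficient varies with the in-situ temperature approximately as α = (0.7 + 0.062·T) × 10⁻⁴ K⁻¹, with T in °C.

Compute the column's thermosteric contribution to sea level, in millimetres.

Layer 1: α = (0.7 + 0.062×21)×10⁻⁴ = 2.002×10⁻⁴ K⁻¹
Layer 2: α = (0.7 + 0.062×13)×10⁻⁴ = 1.506×10⁻⁴ K⁻¹
Layer 3: α = (0.7 + 0.062×2.2)×10⁻⁴ = 0.8364×10⁻⁴ K⁻¹
Layer 1: 2.002×10⁻⁴ × 280 × 1.7 = 0.0952952 m
590 × 1.506×10⁻⁴ × 0.58 = 0.05153532 m
1500 × 0.48 × 0.8364×10⁻⁴ = 0.0602208 m
Δh = 0.0952952 + 0.05153532 + 0.0602208 = 0.20705132 m ≈ 207 mm

Δh = 207 mm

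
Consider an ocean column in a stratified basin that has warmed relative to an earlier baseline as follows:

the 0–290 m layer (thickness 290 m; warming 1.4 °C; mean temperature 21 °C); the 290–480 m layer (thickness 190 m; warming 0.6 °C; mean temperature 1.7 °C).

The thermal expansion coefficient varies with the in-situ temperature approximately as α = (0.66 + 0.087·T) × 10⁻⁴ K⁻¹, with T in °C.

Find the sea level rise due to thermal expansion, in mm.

Layer 1: α = (0.66 + 0.087×21)×10⁻⁴ = 2.487×10⁻⁴ K⁻¹
Layer 2: α = (0.66 + 0.087×1.7)×10⁻⁴ = 0.8079×10⁻⁴ K⁻¹
Layer 1: 290 × 2.487×10⁻⁴ × 1.4 = 0.1009722 m
Layer 2: 190 × 0.8079×10⁻⁴ × 0.6 = 0.00921006 m
Δh = 0.1009722 + 0.00921006 = 0.11018226 m

110 mm of thermosteric rise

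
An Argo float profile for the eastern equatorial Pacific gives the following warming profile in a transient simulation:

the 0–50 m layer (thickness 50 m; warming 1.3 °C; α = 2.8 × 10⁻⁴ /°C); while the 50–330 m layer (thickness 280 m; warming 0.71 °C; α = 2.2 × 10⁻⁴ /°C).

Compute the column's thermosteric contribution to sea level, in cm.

Layer 1: 50 × 2.8×10⁻⁴ × 1.3 = 0.01820 m
0.71 × 280 × 2.2×10⁻⁴ = 0.043736 m
Δh = 0.01820 + 0.043736 = 0.061936 m ≈ 6.19 cm

6.19 cm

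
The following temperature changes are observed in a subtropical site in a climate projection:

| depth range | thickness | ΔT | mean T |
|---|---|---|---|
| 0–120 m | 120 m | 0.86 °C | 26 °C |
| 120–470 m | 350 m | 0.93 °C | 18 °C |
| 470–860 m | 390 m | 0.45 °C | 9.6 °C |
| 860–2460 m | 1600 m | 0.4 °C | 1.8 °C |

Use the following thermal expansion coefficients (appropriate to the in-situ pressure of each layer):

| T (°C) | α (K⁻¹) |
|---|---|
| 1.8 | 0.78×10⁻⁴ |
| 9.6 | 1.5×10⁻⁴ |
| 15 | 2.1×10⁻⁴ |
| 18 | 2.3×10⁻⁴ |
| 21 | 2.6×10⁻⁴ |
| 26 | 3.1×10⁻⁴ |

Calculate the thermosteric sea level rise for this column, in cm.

18.3 cm

Layer 1 at 26 °C → α = 3.1×10⁻⁴ K⁻¹
Layer 2 at 18 °C → α = 2.3×10⁻⁴ K⁻¹
Layer 3 at 9.6 °C → α = 1.5×10⁻⁴ K⁻¹
Layer 4 at 1.8 °C → α = 0.78×10⁻⁴ K⁻¹
0–120 m: 3.1×10⁻⁴ × 0.86 × 120 = 0.031992 m
0.93 × 2.3×10⁻⁴ × 350 = 0.074865 m
Layer 3: 0.45 × 390 × 1.5×10⁻⁴ = 0.026325 m
860–2460 m: 0.4 × 1600 × 0.78×10⁻⁴ = 0.04992 m
Δh = 0.031992 + 0.074865 + 0.026325 + 0.04992 = 0.183102 m ≈ 18.3 cm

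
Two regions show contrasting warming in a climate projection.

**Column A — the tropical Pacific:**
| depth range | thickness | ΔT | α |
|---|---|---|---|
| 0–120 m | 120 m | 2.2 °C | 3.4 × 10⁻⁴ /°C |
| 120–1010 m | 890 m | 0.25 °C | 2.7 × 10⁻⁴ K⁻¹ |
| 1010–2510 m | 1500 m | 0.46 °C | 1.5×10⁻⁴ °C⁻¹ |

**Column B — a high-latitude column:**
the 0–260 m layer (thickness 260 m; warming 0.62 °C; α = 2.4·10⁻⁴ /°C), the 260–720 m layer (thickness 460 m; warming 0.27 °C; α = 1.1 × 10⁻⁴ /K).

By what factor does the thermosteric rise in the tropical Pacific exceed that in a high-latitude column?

a factor of 4.8

A Layer 1: 2.2 × 3.4×10⁻⁴ × 120 = 0.08976 m
A 2.7×10⁻⁴ × 0.25 × 890 = 0.060075 m
A 1010–2510 m: 1500 × 0.46 × 1.5×10⁻⁴ = 0.10350 m
A total: 0.253335 m
B 2.4×10⁻⁴ × 0.62 × 260 = 0.038688 m
B Layer 2: 460 × 1.1×10⁻⁴ × 0.27 = 0.013662 m
B total: 0.05235 m
Ratio: 0.253335 / 0.05235 ≈ 4.839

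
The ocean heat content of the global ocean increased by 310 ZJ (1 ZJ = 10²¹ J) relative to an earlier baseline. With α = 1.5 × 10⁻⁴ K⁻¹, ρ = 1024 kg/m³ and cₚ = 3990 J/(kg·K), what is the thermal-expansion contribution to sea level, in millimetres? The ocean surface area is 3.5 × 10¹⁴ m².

Per unit area: Q = 310×10²¹ / (3.5×10¹⁴) ≈ 8.857×10⁸ J/m²
Δh = αQ/(ρcₚ) = 1.5×10⁻⁴ × 8.857×10⁸ / (1024 × 3990) ≈ 0.032517 m

Δh = 32.5 mm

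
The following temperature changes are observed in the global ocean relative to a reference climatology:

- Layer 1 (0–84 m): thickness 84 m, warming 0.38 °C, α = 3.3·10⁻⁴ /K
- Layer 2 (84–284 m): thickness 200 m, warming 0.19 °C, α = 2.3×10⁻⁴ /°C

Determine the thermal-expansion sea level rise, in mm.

0.38 × 84 × 3.3×10⁻⁴ = 0.0105336 m
200 × 0.19 × 2.3×10⁻⁴ = 0.00874 m
Δh = 0.0105336 + 0.00874 = 0.0192736 m ≈ 19.3 mm

Δh ≈ 19.3 mm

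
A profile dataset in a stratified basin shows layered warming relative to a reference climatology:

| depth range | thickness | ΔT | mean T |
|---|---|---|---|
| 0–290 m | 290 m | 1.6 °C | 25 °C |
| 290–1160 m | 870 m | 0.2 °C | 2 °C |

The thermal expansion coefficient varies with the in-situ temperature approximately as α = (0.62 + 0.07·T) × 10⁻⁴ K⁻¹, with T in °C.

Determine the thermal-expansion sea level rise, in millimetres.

Δh ≈ 123 mm

Layer 1: α = (0.62 + 0.07×25)×10⁻⁴ = 2.37×10⁻⁴ K⁻¹
Layer 2: α = (0.62 + 0.07×2)×10⁻⁴ = 0.76×10⁻⁴ K⁻¹
2.37×10⁻⁴ × 290 × 1.6 = 0.109968 m
0.76×10⁻⁴ × 870 × 0.2 = 0.013224 m
Δh = 0.109968 + 0.013224 = 0.123192 m ≈ 123 mm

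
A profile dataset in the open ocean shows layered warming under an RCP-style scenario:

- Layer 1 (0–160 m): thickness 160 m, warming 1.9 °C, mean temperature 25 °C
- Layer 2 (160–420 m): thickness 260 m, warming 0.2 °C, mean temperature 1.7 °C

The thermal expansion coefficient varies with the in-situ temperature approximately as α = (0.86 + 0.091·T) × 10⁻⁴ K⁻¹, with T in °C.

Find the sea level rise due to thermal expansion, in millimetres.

about 101 mm

Layer 1: α = (0.86 + 0.091×25)×10⁻⁴ = 3.135×10⁻⁴ K⁻¹
Layer 2: α = (0.86 + 0.091×1.7)×10⁻⁴ = 1.0147×10⁻⁴ K⁻¹
Layer 1: 1.9 × 3.135×10⁻⁴ × 160 = 0.095304 m
Layer 2: 260 × 1.0147×10⁻⁴ × 0.2 = 0.00527644 m
Δh = 0.095304 + 0.00527644 = 0.10058044 m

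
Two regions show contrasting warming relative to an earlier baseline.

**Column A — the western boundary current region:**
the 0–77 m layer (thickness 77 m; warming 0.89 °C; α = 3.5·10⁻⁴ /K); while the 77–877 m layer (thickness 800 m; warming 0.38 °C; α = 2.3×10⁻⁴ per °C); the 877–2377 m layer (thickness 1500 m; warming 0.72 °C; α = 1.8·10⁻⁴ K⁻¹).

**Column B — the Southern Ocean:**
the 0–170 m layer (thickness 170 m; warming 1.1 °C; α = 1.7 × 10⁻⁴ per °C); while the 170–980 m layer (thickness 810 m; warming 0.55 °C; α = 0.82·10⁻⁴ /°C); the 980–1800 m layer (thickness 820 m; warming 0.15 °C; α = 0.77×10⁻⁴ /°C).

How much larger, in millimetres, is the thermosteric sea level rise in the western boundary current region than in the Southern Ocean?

A 0.89 × 3.5×10⁻⁴ × 77 = 0.0239855 m
A 800 × 2.3×10⁻⁴ × 0.38 = 0.06992 m
A 1500 × 1.8×10⁻⁴ × 0.72 = 0.19440 m
A total: 0.2883055 m
B Layer 1: 1.7×10⁻⁴ × 170 × 1.1 = 0.03179 m
B Layer 2: 0.82×10⁻⁴ × 810 × 0.55 = 0.036531 m
B 820 × 0.15 × 0.77×10⁻⁴ = 0.009471 m
B total: 0.077792 m
Difference: 0.2883055 − 0.077792 = 0.2105135 m

210 mm larger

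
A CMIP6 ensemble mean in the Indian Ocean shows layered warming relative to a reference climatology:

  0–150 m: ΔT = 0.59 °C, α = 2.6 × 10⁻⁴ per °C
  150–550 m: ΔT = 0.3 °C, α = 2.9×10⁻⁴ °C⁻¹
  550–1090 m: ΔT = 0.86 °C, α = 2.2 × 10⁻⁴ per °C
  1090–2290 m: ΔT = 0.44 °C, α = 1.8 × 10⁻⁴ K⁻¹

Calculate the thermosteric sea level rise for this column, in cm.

25.5 cm of thermosteric rise

0–150 m: 2.6×10⁻⁴ × 0.59 × 150 = 0.02301 m
150–550 m: 400 × 2.9×10⁻⁴ × 0.3 = 0.03480 m
2.2×10⁻⁴ × 0.86 × 540 = 0.102168 m
1090–2290 m: 1200 × 0.44 × 1.8×10⁻⁴ = 0.09504 m
Δh = 0.02301 + 0.03480 + 0.102168 + 0.09504 = 0.255018 m ≈ 25.5 cm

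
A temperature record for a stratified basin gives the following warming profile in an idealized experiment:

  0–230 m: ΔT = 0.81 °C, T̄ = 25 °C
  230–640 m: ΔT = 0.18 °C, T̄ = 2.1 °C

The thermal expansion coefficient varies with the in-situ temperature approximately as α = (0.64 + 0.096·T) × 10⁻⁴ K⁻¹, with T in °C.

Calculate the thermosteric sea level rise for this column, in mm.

Δh = 62.8 mm

Layer 1: α = (0.64 + 0.096×25)×10⁻⁴ = 3.04×10⁻⁴ K⁻¹
Layer 2: α = (0.64 + 0.096×2.1)×10⁻⁴ = 0.8416×10⁻⁴ K⁻¹
Layer 1: 3.04×10⁻⁴ × 0.81 × 230 = 0.0566352 m
410 × 0.8416×10⁻⁴ × 0.18 = 0.006211008 m
Δh = 0.0566352 + 0.006211008 = 0.062846208 m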